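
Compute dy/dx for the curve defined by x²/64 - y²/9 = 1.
Differentiate the relation implicitly: treat y = y(x) and apply the chain rule, so every y-derivative picks up a y' = dy/dx factor.

With everything moved to the left-hand side, differentiate term by term:
  d/dx[x^2/64] = x/32
  d/dx[-y^2/9] = -2y·y'/9
  d/dx[-1] = 0

Separating the contributions that come from x directly and those that come through y:
  without y':      x/32
  multiplying y':  -2y/9

so (x/32) + (-2y/9)·y' = 0, and therefore
  dy/dx = -(x/32)/(-2y/9) = 9x/(64y)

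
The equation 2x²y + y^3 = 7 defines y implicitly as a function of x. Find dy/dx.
Apply d/dx to both sides, remembering that y depends on x. Each occurrence of y therefore brings in a y' = dy/dx via the chain rule.

With F(x, y) equal to the left-hand side minus the right, differentiate F term by term:
  d/dx[2x^2y] = 2x^2·y' + 4xy
  d/dx[y^3] = 3y^2·y'
  d/dx[-7] = 0
Adding these up, d/dx[F] = 0 becomes
  (4xy) + (2x^2 + 3y^2)·y' = 0,
so isolating y',
  dy/dx = -(4xy)/(2x^2 + 3y^2) = -4xy/(2x^2 + 3y^2)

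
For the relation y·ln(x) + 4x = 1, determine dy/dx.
Differentiate both sides with respect to x, treating y as y(x). By the chain rule, any term containing y contributes a factor of y' = dy/dx when we differentiate it.

Move every term to one side and write the relation as F(x, y) = 0. Term by term,
  d/dx[4x] = 4
  d/dx[y·ln(x)] = y'·ln(x) + y/x
  d/dx[-1] = 0

The pieces without y' make up ∂F/∂x and the coefficient of y' is ∂F/∂y:
  ∂F/∂x = 4 + y/x,
  ∂F/∂y = ln(x).

Since d/dx[F] = ∂F/∂x + (∂F/∂y)·y' = 0, solve for y':
  (∂F/∂y)·y' = -∂F/∂x
  dy/dx = -(∂F/∂x)/(∂F/∂y) = -(4 + y/x)/(ln(x))
        = -((4x + y)/x)/(ln(x)) = (-4x - y)/(x·ln(x))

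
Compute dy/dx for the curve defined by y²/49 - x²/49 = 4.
Apply d/dx to both sides, remembering that y depends on x. Each occurrence of y therefore brings in a y' = dy/dx via the chain rule.

With F(x, y) equal to the left-hand side minus the right, differentiate F term by term:
  d/dx[-x^2/49] = -2x/49
  d/dx[y^2/49] = 2y·y'/49
  d/dx[-4] = 0
Adding these up, d/dx[F] = 0 becomes
  (-2x/49) + (2y/49)·y' = 0,
so isolating y',
  dy/dx = -(-2x/49)/(2y/49) = x/y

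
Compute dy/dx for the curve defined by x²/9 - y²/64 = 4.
Differentiate both sides with respect to x, treating y as y(x). By the chain rule, any term containing y contributes a factor of y' = dy/dx when we differentiate it.

Move every term to one side and write the relation as F(x, y) = 0. Term by term,
  d/dx[x^2/9] = 2x/9
  d/dx[-y^2/64] = -y·y'/32
  d/dx[-4] = 0

The pieces without y' make up ∂F/∂x and the coefficient of y' is ∂F/∂y:
  ∂F/∂x = 2x/9,
  ∂F/∂y = -y/32.

Since d/dx[F] = ∂F/∂x + (∂F/∂y)·y' = 0, solve for y':
  (∂F/∂y)·y' = -∂F/∂x
  dy/dx = -(∂F/∂x)/(∂F/∂y) = -(2x/9)/(-y/32) = 64x/(9y)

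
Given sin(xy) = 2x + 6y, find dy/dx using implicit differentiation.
Differentiate both sides with respect to x, treating y as y(x). By the chain rule, any term containing y contributes a factor of y' = dy/dx when we differentiate it.

Move every term to one side and write the relation as F(x, y) = 0. Term by term,
  d/dx[-2x] = -2
  d/dx[-6y] = -6·y'
  d/dx[sin(xy)] = (x·y' + y)·cos(xy)

The pieces without y' make up ∂F/∂x and the coefficient of y' is ∂F/∂y:
  ∂F/∂x = y·cos(xy) - 2,
  ∂F/∂y = x·cos(xy) - 6.

Since d/dx[F] = ∂F/∂x + (∂F/∂y)·y' = 0, solve for y':
  (∂F/∂y)·y' = -∂F/∂x
  dy/dx = -(∂F/∂x)/(∂F/∂y) = -(y·cos(xy) - 2)/(x·cos(xy) - 6) = (-y·cos(xy) + 2)/(x·cos(xy) - 6)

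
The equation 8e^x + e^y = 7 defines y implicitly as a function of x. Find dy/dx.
Apply d/dx to both sides, remembering that y depends on x. Each occurrence of y therefore brings in a y' = dy/dx via the chain rule.

With F(x, y) equal to the left-hand side minus the right, differentiate F term by term:
  d/dx[8e^(x)] = 8e^(x)
  d/dx[e^(y)] = y'·e^(y)
  d/dx[-7] = 0
Adding these up, d/dx[F] = 0 becomes
  (8e^(x)) + (e^(y))·y' = 0,
so isolating y',
  dy/dx = -(8e^(x))/(e^(y)) = -8e^(x - y)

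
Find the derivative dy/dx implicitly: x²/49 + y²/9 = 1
Apply d/dx to both sides, remembering that y depends on x. Each occurrence of y therefore brings in a y' = dy/dx via the chain rule.

With F(x, y) equal to the left-hand side minus the right, differentiate F term by term:
  d/dx[x^2/49] = 2x/49
  d/dx[y^2/9] = 2y·y'/9
  d/dx[-1] = 0
Adding these up, d/dx[F] = 0 becomes
  (2x/49) + (2y/9)·y' = 0,
so isolating y',
  dy/dx = -(2x/49)/(2y/9) = -9x/(49y)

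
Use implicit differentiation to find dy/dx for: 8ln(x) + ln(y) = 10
Differentiate the relation implicitly: treat y = y(x) and apply the chain rule, so every y-derivative picks up a y' = dy/dx factor.

With everything moved to the left-hand side, differentiate term by term:
  d/dx[8ln(x)] = 8/x
  d/dx[ln(y)] = y'/y
  d/dx[-10] = 0

Separating the contributions that come from x directly and those that come through y:
  without y':      8/x
  multiplying y':  1/y

so (8/x) + (1/y)·y' = 0, and therefore
  dy/dx = -(8/x)/(1/y) = -8y/x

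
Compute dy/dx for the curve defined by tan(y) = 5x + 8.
Differentiate the relation implicitly: treat y = y(x) and apply the chain rule, so every y-derivative picks up a y' = dy/dx factor.

With everything moved to the left-hand side, differentiate term by term:
  d/dx[-5x] = -5
  d/dx[tan(y)] = y'(tan(y)^2 + 1)
  d/dx[-8] = 0

Separating the contributions that come from x directly and those that come through y:
  without y':      -5
  multiplying y':  tan(y)^2 + 1

so (-5) + (tan(y)^2 + 1)·y' = 0, and therefore
  dy/dx = -(-5)/(tan(y)^2 + 1) = 5cos(y)^2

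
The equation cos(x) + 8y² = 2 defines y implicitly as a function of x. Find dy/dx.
Differentiate the relation implicitly: treat y = y(x) and apply the chain rule, so every y-derivative picks up a y' = dy/dx factor.

With everything moved to the left-hand side, differentiate term by term:
  d/dx[8y^2] = 16y·y'
  d/dx[cos(x)] = -sin(x)
  d/dx[-2] = 0

Separating the contributions that come from x directly and those that come through y:
  without y':      -sin(x)
  multiplying y':  16y

so (-sin(x)) + (16y)·y' = 0, and therefore
  dy/dx = -(-sin(x))/(16y) = sin(x)/(16y)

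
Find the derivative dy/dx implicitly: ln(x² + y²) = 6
Differentiate the relation implicitly: treat y = y(x) and apply the chain rule, so every y-derivative picks up a y' = dy/dx factor.

With everything moved to the left-hand side, differentiate term by term:
  d/dx[ln(x^2 + y^2)] = (2x + 2y·y')/(x^2 + y^2)
  d/dx[-6] = 0

Separating the contributions that come from x directly and those that come through y:
  without y':      2x/(x^2 + y^2)
  multiplying y':  2y/(x^2 + y^2)

so (2x/(x^2 + y^2)) + (2y/(x^2 + y^2))·y' = 0, and therefore
  dy/dx = -(2x/(x^2 + y^2))/(2y/(x^2 + y^2)) = -x/y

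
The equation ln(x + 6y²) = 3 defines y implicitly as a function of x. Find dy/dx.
Apply d/dx to both sides, remembering that y depends on x. Each occurrence of y therefore brings in a y' = dy/dx via the chain rule.

With F(x, y) equal to the left-hand side minus the right, differentiate F term by term:
  d/dx[ln(x + 6y^2)] = (12y·y' + 1)/(x + 6y^2)
  d/dx[-3] = 0
Adding these up, d/dx[F] = 0 becomes
  (1/(x + 6y^2)) + (12y/(x + 6y^2))·y' = 0,
so isolating y',
  dy/dx = -(1/(x + 6y^2))/(12y/(x + 6y^2)) = -1/(12y)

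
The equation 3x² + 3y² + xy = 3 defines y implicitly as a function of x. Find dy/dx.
Apply d/dx to both sides, remembering that y depends on x. Each occurrence of y therefore brings in a y' = dy/dx via the chain rule.

With F(x, y) equal to the left-hand side minus the right, differentiate F term by term:
  d/dx[3x^2] = 6x
  d/dx[xy] = x·y' + y
  d/dx[3y^2] = 6y·y'
  d/dx[-3] = 0
Adding these up, d/dx[F] = 0 becomes
  (6x + y) + (x + 6y)·y' = 0,
so isolating y',
  dy/dx = -(6x + y)/(x + 6y) = (-6x - y)/(x + 6y)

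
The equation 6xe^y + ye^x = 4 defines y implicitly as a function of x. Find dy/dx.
Take d/dx of both sides. Since y is implicitly a function of x, the chain rule attaches a y' = dy/dx factor whenever we differentiate through y.

Set F(x, y) = (left side) − (right side), so the curve is F = 0. Differentiating each term of F:
  d/dx[6x·e^(y)] = 6x·y'·e^(y) + 6e^(y)
  d/dx[y·e^(x)] = y·e^(x) + y'·e^(x)
  d/dx[-4] = 0

Collecting, the y'-free part is the partial derivative in x and the y' coefficient is the partial derivative in y:
  ∂F/∂x = y·e^(x) + 6e^(y)
  ∂F/∂y = 6x·e^(y) + e^(x)

so d/dx[F(x, y(x))] = ∂F/∂x + (∂F/∂y)·y' = 0. Rearranging,
  dy/dx = -(∂F/∂x)/(∂F/∂y) = -(y·e^(x) + 6e^(y))/(6x·e^(y) + e^(x)) = (-y·e^(x) - 6e^(y))/(6x·e^(y) + e^(x))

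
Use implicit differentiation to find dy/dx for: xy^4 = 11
Apply d/dx to both sides, remembering that y depends on x. Each occurrence of y therefore brings in a y' = dy/dx via the chain rule.

With F(x, y) equal to the left-hand side minus the right, differentiate F term by term:
  d/dx[xy^4] = 4xy^3·y' + y^4
  d/dx[-11] = 0
Adding these up, d/dx[F] = 0 becomes
  (y^4) + (4xy^3)·y' = 0,
so isolating y',
  dy/dx = -(y^4)/(4xy^3) = -y/(4x)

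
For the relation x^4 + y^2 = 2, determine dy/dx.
Take d/dx of both sides. Since y is implicitly a function of x, the chain rule attaches a y' = dy/dx factor whenever we differentiate through y.

Set F(x, y) = (left side) − (right side), so the curve is F = 0. Differentiating each term of F:
  d/dx[x^4] = 4x^3
  d/dx[y^2] = 2y·y'
  d/dx[-2] = 0

Collecting, the y'-free part is the partial derivative in x and the y' coefficient is the partial derivative in y:
  ∂F/∂x = 4x^3
  ∂F/∂y = 2y

so d/dx[F(x, y(x))] = ∂F/∂x + (∂F/∂y)·y' = 0. Rearranging,
  dy/dx = -(∂F/∂x)/(∂F/∂y) = -(4x^3)/(2y) = -2x^3/y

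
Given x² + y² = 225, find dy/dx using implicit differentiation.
Apply d/dx to both sides, remembering that y depends on x. Each occurrence of y therefore brings in a y' = dy/dx via the chain rule.

With F(x, y) equal to the left-hand side minus the right, differentiate F term by term:
  d/dx[x^2] = 2x
  d/dx[y^2] = 2y·y'
  d/dx[-225] = 0
Adding these up, d/dx[F] = 0 becomes
  (2x) + (2y)·y' = 0,
so isolating y',
  dy/dx = -(2x)/(2y) = -x/y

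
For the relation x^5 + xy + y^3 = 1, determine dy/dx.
Differentiate both sides with respect to x, treating y as y(x). By the chain rule, any term containing y contributes a factor of y' = dy/dx when we differentiate it.

Move every term to one side and write the relation as F(x, y) = 0. Term by term,
  d/dx[x^5] = 5x^4
  d/dx[xy] = x·y' + y
  d/dx[y^3] = 3y^2·y'
  d/dx[-1] = 0

The pieces without y' make up ∂F/∂x and the coefficient of y' is ∂F/∂y:
  ∂F/∂x = 5x^4 + y,
  ∂F/∂y = x + 3y^2.

Since d/dx[F] = ∂F/∂x + (∂F/∂y)·y' = 0, solve for y':
  (∂F/∂y)·y' = -∂F/∂x
  dy/dx = -(∂F/∂x)/(∂F/∂y) = -(5x^4 + y)/(x + 3y^2) = (-5x^4 - y)/(x + 3y^2)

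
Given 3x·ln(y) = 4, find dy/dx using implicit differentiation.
Take d/dx of both sides. Since y is implicitly a function of x, the chain rule attaches a y' = dy/dx factor whenever we differentiate through y.

Set F(x, y) = (left side) − (right side), so the curve is F = 0. Differentiating each term of F:
  d/dx[3x·ln(y)] = 3x·y'/y + 3ln(y)
  d/dx[-4] = 0

Collecting, the y'-free part is the partial derivative in x and the y' coefficient is the partial derivative in y:
  ∂F/∂x = 3ln(y)
  ∂F/∂y = 3x/y

so d/dx[F(x, y(x))] = ∂F/∂x + (∂F/∂y)·y' = 0. Rearranging,
  dy/dx = -(∂F/∂x)/(∂F/∂y) = -(3ln(y))/(3x/y) = -y·ln(y)/x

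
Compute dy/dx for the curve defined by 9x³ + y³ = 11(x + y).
Differentiate the relation implicitly: treat y = y(x) and apply the chain rule, so every y-derivative picks up a y' = dy/dx factor.

With everything moved to the left-hand side, differentiate term by term:
  d/dx[9x^3] = 27x^2
  d/dx[-11x] = -11
  d/dx[y^3] = 3y^2·y'
  d/dx[-11y] = -11·y'

Separating the contributions that come from x directly and those that come through y:
  without y':      27x^2 - 11
  multiplying y':  3y^2 - 11

so (27x^2 - 11) + (3y^2 - 11)·y' = 0, and therefore
  dy/dx = -(27x^2 - 11)/(3y^2 - 11) = (11 - 27x^2)/(3y^2 - 11)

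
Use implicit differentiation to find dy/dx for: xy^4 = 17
Differentiate both sides with respect to x, treating y as y(x). By the chain rule, any term containing y contributes a factor of y' = dy/dx when we differentiate it.

Move every term to one side and write the relation as F(x, y) = 0. Term by term,
  d/dx[xy^4] = 4xy^3·y' + y^4
  d/dx[-17] = 0

The pieces without y' make up ∂F/∂x and the coefficient of y' is ∂F/∂y:
  ∂F/∂x = y^4,
  ∂F/∂y = 4xy^3.

Since d/dx[F] = ∂F/∂x + (∂F/∂y)·y' = 0, solve for y':
  (∂F/∂y)·y' = -∂F/∂x
  dy/dx = -(∂F/∂x)/(∂F/∂y) = -(y^4)/(4xy^3) = -y/(4x)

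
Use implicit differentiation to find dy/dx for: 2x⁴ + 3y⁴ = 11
Apply d/dx to both sides, remembering that y depends on x. Each occurrence of y therefore brings in a y' = dy/dx via the chain rule.

With F(x, y) equal to the left-hand side minus the right, differentiate F term by term:
  d/dx[2x^4] = 8x^3
  d/dx[3y^4] = 12y^3·y'
  d/dx[-11] = 0
Adding these up, d/dx[F] = 0 becomes
  (8x^3) + (12y^3)·y' = 0,
so isolating y',
  dy/dx = -(8x^3)/(12y^3) = -2x^3/(3y^3)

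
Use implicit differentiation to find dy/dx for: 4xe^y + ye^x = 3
Take d/dx of both sides. Since y is implicitly a function of x, the chain rule attaches a y' = dy/dx factor whenever we differentiate through y.

Set F(x, y) = (left side) − (right side), so the curve is F = 0. Differentiating each term of F:
  d/dx[4x·e^(y)] = 4x·y'·e^(y) + 4e^(y)
  d/dx[y·e^(x)] = y·e^(x) + y'·e^(x)
  d/dx[-3] = 0

Collecting, the y'-free part is the partial derivative in x and the y' coefficient is the partial derivative in y:
  ∂F/∂x = y·e^(x) + 4e^(y)
  ∂F/∂y = 4x·e^(y) + e^(x)

so d/dx[F(x, y(x))] = ∂F/∂x + (∂F/∂y)·y' = 0. Rearranging,
  dy/dx = -(∂F/∂x)/(∂F/∂y) = -(y·e^(x) + 4e^(y))/(4x·e^(y) + e^(x)) = (-y·e^(x) - 4e^(y))/(4x·e^(y) + e^(x))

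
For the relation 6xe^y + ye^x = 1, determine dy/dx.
Differentiate the relation implicitly: treat y = y(x) and apply the chain rule, so every y-derivative picks up a y' = dy/dx factor.

With everything moved to the left-hand side, differentiate term by term:
  d/dx[6x·e^(y)] = 6x·y'·e^(y) + 6e^(y)
  d/dx[y·e^(x)] = y·e^(x) + y'·e^(x)
  d/dx[-1] = 0

Separating the contributions that come from x directly and those that come through y:
  without y':      y·e^(x) + 6e^(y)
  multiplying y':  6x·e^(y) + e^(x)

so (y·e^(x) + 6e^(y)) + (6x·e^(y) + e^(x))·y' = 0, and therefore
  dy/dx = -(y·e^(x) + 6e^(y))/(6x·e^(y) + e^(x)) = (-y·e^(x) - 6e^(y))/(6x·e^(y) + e^(x))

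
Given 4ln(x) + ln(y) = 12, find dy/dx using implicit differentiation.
Take d/dx of both sides. Since y is implicitly a function of x, the chain rule attaches a y' = dy/dx factor whenever we differentiate through y.

Set F(x, y) = (left side) − (right side), so the curve is F = 0. Differentiating each term of F:
  d/dx[4ln(x)] = 4/x
  d/dx[ln(y)] = y'/y
  d/dx[-12] = 0

Collecting, the y'-free part is the partial derivative in x and the y' coefficient is the partial derivative in y:
  ∂F/∂x = 4/x
  ∂F/∂y = 1/y

so d/dx[F(x, y(x))] = ∂F/∂x + (∂F/∂y)·y' = 0. Rearranging,
  dy/dx = -(∂F/∂x)/(∂F/∂y) = -(4/x)/(1/y) = -4y/x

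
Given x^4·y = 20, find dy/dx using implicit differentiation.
Differentiate both sides with respect to x, treating y as y(x). By the chain rule, any term containing y contributes a factor of y' = dy/dx when we differentiate it.

Move every term to one side and write the relation as F(x, y) = 0. Term by term,
  d/dx[x^4y] = x^4·y' + 4x^3y
  d/dx[-20] = 0

The pieces without y' make up ∂F/∂x and the coefficient of y' is ∂F/∂y:
  ∂F/∂x = 4x^3y,
  ∂F/∂y = x^4.

Since d/dx[F] = ∂F/∂x + (∂F/∂y)·y' = 0, solve for y':
  (∂F/∂y)·y' = -∂F/∂x
  dy/dx = -(∂F/∂x)/(∂F/∂y) = -(4x^3y)/(x^4) = -4y/x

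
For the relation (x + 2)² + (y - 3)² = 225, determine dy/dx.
Apply d/dx to both sides, remembering that y depends on x. Each occurrence of y therefore brings in a y' = dy/dx via the chain rule.

With F(x, y) equal to the left-hand side minus the right, differentiate F term by term:
  d/dx[(x + 2)^2] = 2x + 4
  d/dx[(y - 3)^2] = 2·y'(y - 3)
  d/dx[-225] = 0
Adding these up, d/dx[F] = 0 becomes
  (2x + 4) + (2y - 6)·y' = 0,
so isolating y',
  dy/dx = -(2x + 4)/(2y - 6) = (-x - 2)/(y - 3)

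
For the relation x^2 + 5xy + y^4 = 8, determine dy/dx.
Differentiate both sides with respect to x, treating y as y(x). By the chain rule, any term containing y contributes a factor of y' = dy/dx when we differentiate it.

Move every term to one side and write the relation as F(x, y) = 0. Term by term,
  d/dx[x^2] = 2x
  d/dx[5xy] = 5x·y' + 5y
  d/dx[y^4] = 4y^3·y'
  d/dx[-8] = 0

The pieces without y' make up ∂F/∂x and the coefficient of y' is ∂F/∂y:
  ∂F/∂x = 2x + 5y,
  ∂F/∂y = 5x + 4y^3.

Since d/dx[F] = ∂F/∂x + (∂F/∂y)·y' = 0, solve for y':
  (∂F/∂y)·y' = -∂F/∂x
  dy/dx = -(∂F/∂x)/(∂F/∂y) = -(2x + 5y)/(5x + 4y^3) = (-2x - 5y)/(5x + 4y^3)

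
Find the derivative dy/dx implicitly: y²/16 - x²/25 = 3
Apply d/dx to both sides, remembering that y depends on x. Each occurrence of y therefore brings in a y' = dy/dx via the chain rule.

With F(x, y) equal to the left-hand side minus the right, differentiate F term by term:
  d/dx[-x^2/25] = -2x/25
  d/dx[y^2/16] = y·y'/8
  d/dx[-3] = 0
Adding these up, d/dx[F] = 0 becomes
  (-2x/25) + (y/8)·y' = 0,
so isolating y',
  dy/dx = -(-2x/25)/(y/8) = 16x/(25y)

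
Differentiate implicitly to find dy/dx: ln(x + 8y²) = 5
Apply d/dx to both sides, remembering that y depends on x. Each occurrence of y therefore brings in a y' = dy/dx via the chain rule.

With F(x, y) equal to the left-hand side minus the right, differentiate F term by term:
  d/dx[ln(x + 8y^2)] = (16y·y' + 1)/(x + 8y^2)
  d/dx[-5] = 0
Adding these up, d/dx[F] = 0 becomes
  (1/(x + 8y^2)) + (16y/(x + 8y^2))·y' = 0,
so isolating y',
  dy/dx = -(1/(x + 8y^2))/(16y/(x + 8y^2)) = -1/(16y)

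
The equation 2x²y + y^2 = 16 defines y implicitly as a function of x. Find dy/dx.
Differentiate the relation implicitly: treat y = y(x) and apply the chain rule, so every y-derivative picks up a y' = dy/dx factor.

With everything moved to the left-hand side, differentiate term by term:
  d/dx[2x^2y] = 2x^2·y' + 4xy
  d/dx[y^2] = 2y·y'
  d/dx[-16] = 0

Separating the contributions that come from x directly and those that come through y:
  without y':      4xy
  multiplying y':  2x^2 + 2y

so (4xy) + (2x^2 + 2y)·y' = 0, and therefore
  dy/dx = -(4xy)/(2x^2 + 2y) = -2xy/(x^2 + y)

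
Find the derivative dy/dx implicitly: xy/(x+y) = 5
Apply d/dx to both sides, remembering that y depends on x. Each occurrence of y therefore brings in a y' = dy/dx via the chain rule.

With F(x, y) equal to the left-hand side minus the right, differentiate F term by term:
  d/dx[xy/(x + y)] = xy(-y' - 1)/(x + y)^2 + x·y'/(x + y) + y/(x + y)
  d/dx[-5] = 0
Adding these up, d/dx[F] = 0 becomes
  (-xy/(x + y)^2 + y/(x + y)) + (-xy/(x + y)^2 + x/(x + y))·y' = 0,
so isolating y',
  dy/dx = -(-xy/(x + y)^2 + y/(x + y))/(-xy/(x + y)^2 + x/(x + y))
        = -(y^2/(x + y)^2)/(x^2/(x + y)^2) = -y^2/x^2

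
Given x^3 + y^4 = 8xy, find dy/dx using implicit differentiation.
Take d/dx of both sides. Since y is implicitly a function of x, the chain rule attaches a y' = dy/dx factor whenever we differentiate through y.

Set F(x, y) = (left side) − (right side), so the curve is F = 0. Differentiating each term of F:
  d/dx[x^3] = 3x^2
  d/dx[-8xy] = -8x·y' - 8y
  d/dx[y^4] = 4y^3·y'

Collecting, the y'-free part is the partial derivative in x and the y' coefficient is the partial derivative in y:
  ∂F/∂x = 3x^2 - 8y
  ∂F/∂y = -8x + 4y^3

so d/dx[F(x, y(x))] = ∂F/∂x + (∂F/∂y)·y' = 0. Rearranging,
  dy/dx = -(∂F/∂x)/(∂F/∂y) = -(3x^2 - 8y)/(-8x + 4y^3) = (3x^2 - 8y)/(4(2x - y^3))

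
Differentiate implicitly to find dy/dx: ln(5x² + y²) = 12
Differentiate both sides with respect to x, treating y as y(x). By the chain rule, any term containing y contributes a factor of y' = dy/dx when we differentiate it.

Move every term to one side and write the relation as F(x, y) = 0. Term by term,
  d/dx[ln(5x^2 + y^2)] = (10x + 2y·y')/(5x^2 + y^2)
  d/dx[-12] = 0

The pieces without y' make up ∂F/∂x and the coefficient of y' is ∂F/∂y:
  ∂F/∂x = 10x/(5x^2 + y^2),
  ∂F/∂y = 2y/(5x^2 + y^2).

Since d/dx[F] = ∂F/∂x + (∂F/∂y)·y' = 0, solve for y':
  (∂F/∂y)·y' = -∂F/∂x
  dy/dx = -(∂F/∂x)/(∂F/∂y) = -(10x/(5x^2 + y^2))/(2y/(5x^2 + y^2)) = -5x/y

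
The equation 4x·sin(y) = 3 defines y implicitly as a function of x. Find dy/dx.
Differentiate the relation implicitly: treat y = y(x) and apply the chain rule, so every y-derivative picks up a y' = dy/dx factor.

With everything moved to the left-hand side, differentiate term by term:
  d/dx[4x·sin(y)] = 4x·y'·cos(y) + 4sin(y)
  d/dx[-3] = 0

Separating the contributions that come from x directly and those that come through y:
  without y':      4sin(y)
  multiplying y':  4x·cos(y)

so (4sin(y)) + (4x·cos(y))·y' = 0, and therefore
  dy/dx = -(4sin(y))/(4x·cos(y)) = -tan(y)/x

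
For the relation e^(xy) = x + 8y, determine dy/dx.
Differentiate the relation implicitly: treat y = y(x) and apply the chain rule, so every y-derivative picks up a y' = dy/dx factor.

With everything moved to the left-hand side, differentiate term by term:
  d/dx[-x] = -1
  d/dx[-8y] = -8·y'
  d/dx[e^(xy)] = (x·y' + y)·e^(xy)

Separating the contributions that come from x directly and those that come through y:
  without y':      y·e^(xy) - 1
  multiplying y':  x·e^(xy) - 8

so (y·e^(xy) - 1) + (x·e^(xy) - 8)·y' = 0, and therefore
  dy/dx = -(y·e^(xy) - 1)/(x·e^(xy) - 8) = (-y·e^(xy) + 1)/(x·e^(xy) - 8)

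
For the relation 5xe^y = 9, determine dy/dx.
Differentiate the relation implicitly: treat y = y(x) and apply the chain rule, so every y-derivative picks up a y' = dy/dx factor.

With everything moved to the left-hand side, differentiate term by term:
  d/dx[5x·e^(y)] = 5x·y'·e^(y) + 5e^(y)
  d/dx[-9] = 0

Separating the contributions that come from x directly and those that come through y:
  without y':      5e^(y)
  multiplying y':  5x·e^(y)

so (5e^(y)) + (5x·e^(y))·y' = 0, and therefore
  dy/dx = -(5e^(y))/(5x·e^(y)) = -1/x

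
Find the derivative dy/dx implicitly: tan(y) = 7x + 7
Differentiate both sides with respect to x, treating y as y(x). By the chain rule, any term containing y contributes a factor of y' = dy/dx when we differentiate it.

Move every term to one side and write the relation as F(x, y) = 0. Term by term,
  d/dx[-7x] = -7
  d/dx[tan(y)] = y'(tan(y)^2 + 1)
  d/dx[-7] = 0

The pieces without y' make up ∂F/∂x and the coefficient of y' is ∂F/∂y:
  ∂F/∂x = -7,
  ∂F/∂y = tan(y)^2 + 1.

Since d/dx[F] = ∂F/∂x + (∂F/∂y)·y' = 0, solve for y':
  (∂F/∂y)·y' = -∂F/∂x
  dy/dx = -(∂F/∂x)/(∂F/∂y) = -(-7)/(tan(y)^2 + 1) = 7cos(y)^2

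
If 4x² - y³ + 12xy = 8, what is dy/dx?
Apply d/dx to both sides, remembering that y depends on x. Each occurrence of y therefore brings in a y' = dy/dx via the chain rule.

With F(x, y) equal to the left-hand side minus the right, differentiate F term by term:
  d/dx[4x^2] = 8x
  d/dx[12xy] = 12x·y' + 12y
  d/dx[-y^3] = -3y^2·y'
  d/dx[-8] = 0
Adding these up, d/dx[F] = 0 becomes
  (8x + 12y) + (12x - 3y^2)·y' = 0,
so isolating y',
  dy/dx = -(8x + 12y)/(12x - 3y^2) = 4(-2x - 3y)/(3(4x - y^2))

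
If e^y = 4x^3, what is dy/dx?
Differentiate both sides with respect to x, treating y as y(x). By the chain rule, any term containing y contributes a factor of y' = dy/dx when we differentiate it.

Move every term to one side and write the relation as F(x, y) = 0. Term by term,
  d/dx[-4x^3] = -12x^2
  d/dx[e^(y)] = y'·e^(y)

The pieces without y' make up ∂F/∂x and the coefficient of y' is ∂F/∂y:
  ∂F/∂x = -12x^2,
  ∂F/∂y = e^(y).

Since d/dx[F] = ∂F/∂x + (∂F/∂y)·y' = 0, solve for y':
  (∂F/∂y)·y' = -∂F/∂x
  dy/dx = -(∂F/∂x)/(∂F/∂y) = -(-12x^2)/(e^(y)) = 12x^2e^(-y)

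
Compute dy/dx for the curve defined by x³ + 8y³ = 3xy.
Take d/dx of both sides. Since y is implicitly a function of x, the chain rule attaches a y' = dy/dx factor whenever we differentiate through y.

Set F(x, y) = (left side) − (right side), so the curve is F = 0. Differentiating each term of F:
  d/dx[x^3] = 3x^2
  d/dx[-3xy] = -3x·y' - 3y
  d/dx[8y^3] = 24y^2·y'

Collecting, the y'-free part is the partial derivative in x and the y' coefficient is the partial derivative in y:
  ∂F/∂x = 3x^2 - 3y
  ∂F/∂y = -3x + 24y^2

so d/dx[F(x, y(x))] = ∂F/∂x + (∂F/∂y)·y' = 0. Rearranging,
  dy/dx = -(∂F/∂x)/(∂F/∂y) = -(3x^2 - 3y)/(-3x + 24y^2) = (x^2 - y)/(x - 8y^2)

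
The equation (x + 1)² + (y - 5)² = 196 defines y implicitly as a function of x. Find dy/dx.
Take d/dx of both sides. Since y is implicitly a function of x, the chain rule attaches a y' = dy/dx factor whenever we differentiate through y.

Set F(x, y) = (left side) − (right side), so the curve is F = 0. Differentiating each term of F:
  d/dx[(x + 1)^2] = 2x + 2
  d/dx[(y - 5)^2] = 2·y'(y - 5)
  d/dx[-196] = 0

Collecting, the y'-free part is the partial derivative in x and the y' coefficient is the partial derivative in y:
  ∂F/∂x = 2x + 2
  ∂F/∂y = 2y - 10

so d/dx[F(x, y(x))] = ∂F/∂x + (∂F/∂y)·y' = 0. Rearranging,
  dy/dx = -(∂F/∂x)/(∂F/∂y) = -(2x + 2)/(2y - 10) = (-x - 1)/(y - 5)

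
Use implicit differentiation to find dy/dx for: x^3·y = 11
Differentiate the relation implicitly: treat y = y(x) and apply the chain rule, so every y-derivative picks up a y' = dy/dx factor.

With everything moved to the left-hand side, differentiate term by term:
  d/dx[x^3y] = x^3·y' + 3x^2y
  d/dx[-11] = 0

Separating the contributions that come from x directly and those that come through y:
  without y':      3x^2y
  multiplying y':  x^3

so (3x^2y) + (x^3)·y' = 0, and therefore
  dy/dx = -(3x^2y)/(x^3) = -3y/x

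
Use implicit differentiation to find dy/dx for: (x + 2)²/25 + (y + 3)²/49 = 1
Apply d/dx to both sides, remembering that y depends on x. Each occurrence of y therefore brings in a y' = dy/dx via the chain rule.

With F(x, y) equal to the left-hand side minus the right, differentiate F term by term:
  d/dx[(x + 2)^2/25] = 2x/25 + 4/25
  d/dx[(y + 3)^2/49] = 2·y'(y + 3)/49
  d/dx[-1] = 0
Adding these up, d/dx[F] = 0 becomes
  (2x/25 + 4/25) + (2y/49 + 6/49)·y' = 0,
so isolating y',
  dy/dx = -(2x/25 + 4/25)/(2y/49 + 6/49)
        = -(2(x + 2)/25)/(2(y + 3)/49) = 49(-x - 2)/(25(y + 3))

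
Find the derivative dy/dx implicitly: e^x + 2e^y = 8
Differentiate the relation implicitly: treat y = y(x) and apply the chain rule, so every y-derivative picks up a y' = dy/dx factor.

With everything moved to the left-hand side, differentiate term by term:
  d/dx[e^(x)] = e^(x)
  d/dx[2e^(y)] = 2·y'·e^(y)
  d/dx[-8] = 0

Separating the contributions that come from x directly and those that come through y:
  without y':      e^(x)
  multiplying y':  2e^(y)

so (e^(x)) + (2e^(y))·y' = 0, and therefore
  dy/dx = -(e^(x))/(2e^(y)) = -e^(x - y)/2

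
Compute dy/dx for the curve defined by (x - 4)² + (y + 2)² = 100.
Apply d/dx to both sides, remembering that y depends on x. Each occurrence of y therefore brings in a y' = dy/dx via the chain rule.

With F(x, y) equal to the left-hand side minus the right, differentiate F term by term:
  d/dx[(x - 4)^2] = 2x - 8
  d/dx[(y + 2)^2] = 2·y'(y + 2)
  d/dx[-100] = 0
Adding these up, d/dx[F] = 0 becomes
  (2x - 8) + (2y + 4)·y' = 0,
so isolating y',
  dy/dx = -(2x - 8)/(2y + 4) = (4 - x)/(y + 2)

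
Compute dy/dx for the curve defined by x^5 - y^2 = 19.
Apply d/dx to both sides, remembering that y depends on x. Each occurrence of y therefore brings in a y' = dy/dx via the chain rule.

With F(x, y) equal to the left-hand side minus the right, differentiate F term by term:
  d/dx[x^5] = 5x^4
  d/dx[-y^2] = -2y·y'
  d/dx[-19] = 0
Adding these up, d/dx[F] = 0 becomes
  (5x^4) + (-2y)·y' = 0,
so isolating y',
  dy/dx = -(5x^4)/(-2y) = 5x^4/(2y)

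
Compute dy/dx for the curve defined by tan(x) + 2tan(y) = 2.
Differentiate both sides with respect to x, treating y as y(x). By the chain rule, any term containing y contributes a factor of y' = dy/dx when we differentiate it.

Move every term to one side and write the relation as F(x, y) = 0. Term by term,
  d/dx[tan(x)] = tan(x)^2 + 1
  d/dx[2tan(y)] = 2·y'(tan(y)^2 + 1)
  d/dx[-2] = 0

The pieces without y' make up ∂F/∂x and the coefficient of y' is ∂F/∂y:
  ∂F/∂x = tan(x)^2 + 1,
  ∂F/∂y = 2tan(y)^2 + 2.

Since d/dx[F] = ∂F/∂x + (∂F/∂y)·y' = 0, solve for y':
  (∂F/∂y)·y' = -∂F/∂x
  dy/dx = -(∂F/∂x)/(∂F/∂y) = -(tan(x)^2 + 1)/(2tan(y)^2 + 2) = -cos(y)^2/(2cos(x)^2)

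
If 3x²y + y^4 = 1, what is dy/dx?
Take d/dx of both sides. Since y is implicitly a function of x, the chain rule attaches a y' = dy/dx factor whenever we differentiate through y.

Set F(x, y) = (left side) − (right side), so the curve is F = 0. Differentiating each term of F:
  d/dx[3x^2y] = 3x^2·y' + 6xy
  d/dx[y^4] = 4y^3·y'
  d/dx[-1] = 0

Collecting, the y'-free part is the partial derivative in x and the y' coefficient is the partial derivative in y:
  ∂F/∂x = 6xy
  ∂F/∂y = 3x^2 + 4y^3

so d/dx[F(x, y(x))] = ∂F/∂x + (∂F/∂y)·y' = 0. Rearranging,
  dy/dx = -(∂F/∂x)/(∂F/∂y) = -(6xy)/(3x^2 + 4y^3) = -6xy/(3x^2 + 4y^3)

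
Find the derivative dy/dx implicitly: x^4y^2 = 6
Differentiate the relation implicitly: treat y = y(x) and apply the chain rule, so every y-derivative picks up a y' = dy/dx factor.

With everything moved to the left-hand side, differentiate term by term:
  d/dx[x^4y^2] = 2x^4y·y' + 4x^3y^2
  d/dx[-6] = 0

Separating the contributions that come from x directly and those that come through y:
  without y':      4x^3y^2
  multiplying y':  2x^4y

so (4x^3y^2) + (2x^4y)·y' = 0, and therefore
  dy/dx = -(4x^3y^2)/(2x^4y) = -2y/x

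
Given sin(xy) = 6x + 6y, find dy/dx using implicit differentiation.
Differentiate the relation implicitly: treat y = y(x) and apply the chain rule, so every y-derivative picks up a y' = dy/dx factor.

With everything moved to the left-hand side, differentiate term by term:
  d/dx[-6x] = -6
  d/dx[-6y] = -6·y'
  d/dx[sin(xy)] = (x·y' + y)·cos(xy)

Separating the contributions that come from x directly and those that come through y:
  without y':      y·cos(xy) - 6
  multiplying y':  x·cos(xy) - 6

so (y·cos(xy) - 6) + (x·cos(xy) - 6)·y' = 0, and therefore
  dy/dx = -(y·cos(xy) - 6)/(x·cos(xy) - 6) = (-y·cos(xy) + 6)/(x·cos(xy) - 6)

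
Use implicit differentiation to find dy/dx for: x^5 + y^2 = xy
Apply d/dx to both sides, remembering that y depends on x. Each occurrence of y therefore brings in a y' = dy/dx via the chain rule.

With F(x, y) equal to the left-hand side minus the right, differentiate F term by term:
  d/dx[x^5] = 5x^4
  d/dx[-xy] = -x·y' - y
  d/dx[y^2] = 2y·y'
Adding these up, d/dx[F] = 0 becomes
  (5x^4 - y) + (-x + 2y)·y' = 0,
so isolating y',
  dy/dx = -(5x^4 - y)/(-x + 2y) = (5x^4 - y)/(x - 2y)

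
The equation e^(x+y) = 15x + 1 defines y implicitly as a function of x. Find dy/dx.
Differentiate the relation implicitly: treat y = y(x) and apply the chain rule, so every y-derivative picks up a y' = dy/dx factor.

With everything moved to the left-hand side, differentiate term by term:
  d/dx[-15x] = -15
  d/dx[e^(x + y)] = (y' + 1)·e^(x + y)
  d/dx[-1] = 0

Separating the contributions that come from x directly and those that come through y:
  without y':      e^(x + y) - 15
  multiplying y':  e^(x + y)

so (e^(x + y) - 15) + (e^(x + y))·y' = 0, and therefore
  dy/dx = -(e^(x + y) - 15)/(e^(x + y)) = 15e^(-x - y) - 1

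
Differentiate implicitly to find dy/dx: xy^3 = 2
Apply d/dx to both sides, remembering that y depends on x. Each occurrence of y therefore brings in a y' = dy/dx via the chain rule.

With F(x, y) equal to the left-hand side minus the right, differentiate F term by term:
  d/dx[xy^3] = 3xy^2·y' + y^3
  d/dx[-2] = 0
Adding these up, d/dx[F] = 0 becomes
  (y^3) + (3xy^2)·y' = 0,
so isolating y',
  dy/dx = -(y^3)/(3xy^2) = -y/(3x)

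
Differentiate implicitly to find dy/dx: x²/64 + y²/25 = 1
Differentiate the relation implicitly: treat y = y(x) and apply the chain rule, so every y-derivative picks up a y' = dy/dx factor.

With everything moved to the left-hand side, differentiate term by term:
  d/dx[x^2/64] = x/32
  d/dx[y^2/25] = 2y·y'/25
  d/dx[-1] = 0

Separating the contributions that come from x directly and those that come through y:
  without y':      x/32
  multiplying y':  2y/25

so (x/32) + (2y/25)·y' = 0, and therefore
  dy/dx = -(x/32)/(2y/25) = -25x/(64y)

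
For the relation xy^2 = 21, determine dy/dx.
Differentiate both sides with respect to x, treating y as y(x). By the chain rule, any term containing y contributes a factor of y' = dy/dx when we differentiate it.

Move every term to one side and write the relation as F(x, y) = 0. Term by term,
  d/dx[xy^2] = 2xy·y' + y^2
  d/dx[-21] = 0

The pieces without y' make up ∂F/∂x and the coefficient of y' is ∂F/∂y:
  ∂F/∂x = y^2,
  ∂F/∂y = 2xy.

Since d/dx[F] = ∂F/∂x + (∂F/∂y)·y' = 0, solve for y':
  (∂F/∂y)·y' = -∂F/∂x
  dy/dx = -(∂F/∂x)/(∂F/∂y) = -(y^2)/(2xy) = -y/(2x)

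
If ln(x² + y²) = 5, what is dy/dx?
Differentiate both sides with respect to x, treating y as y(x). By the chain rule, any term containing y contributes a factor of y' = dy/dx when we differentiate it.

Move every term to one side and write the relation as F(x, y) = 0. Term by term,
  d/dx[ln(x^2 + y^2)] = (2x + 2y·y')/(x^2 + y^2)
  d/dx[-5] = 0

The pieces without y' make up ∂F/∂x and the coefficient of y' is ∂F/∂y:
  ∂F/∂x = 2x/(x^2 + y^2),
  ∂F/∂y = 2y/(x^2 + y^2).

Since d/dx[F] = ∂F/∂x + (∂F/∂y)·y' = 0, solve for y':
  (∂F/∂y)·y' = -∂F/∂x
  dy/dx = -(∂F/∂x)/(∂F/∂y) = -(2x/(x^2 + y^2))/(2y/(x^2 + y^2)) = -x/y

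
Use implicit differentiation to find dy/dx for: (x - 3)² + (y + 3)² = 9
Take d/dx of both sides. Since y is implicitly a function of x, the chain rule attaches a y' = dy/dx factor whenever we differentiate through y.

Set F(x, y) = (left side) − (right side), so the curve is F = 0. Differentiating each term of F:
  d/dx[(x - 3)^2] = 2x - 6
  d/dx[(y + 3)^2] = 2·y'(y + 3)
  d/dx[-9] = 0

Collecting, the y'-free part is the partial derivative in x and the y' coefficient is the partial derivative in y:
  ∂F/∂x = 2x - 6
  ∂F/∂y = 2y + 6

so d/dx[F(x, y(x))] = ∂F/∂x + (∂F/∂y)·y' = 0. Rearranging,
  dy/dx = -(∂F/∂x)/(∂F/∂y) = -(2x - 6)/(2y + 6) = (3 - x)/(y + 3)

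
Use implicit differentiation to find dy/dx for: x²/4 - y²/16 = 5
Apply d/dx to both sides, remembering that y depends on x. Each occurrence of y therefore brings in a y' = dy/dx via the chain rule.

With F(x, y) equal to the left-hand side minus the right, differentiate F term by term:
  d/dx[x^2/4] = x/2
  d/dx[-y^2/16] = -y·y'/8
  d/dx[-5] = 0
Adding these up, d/dx[F] = 0 becomes
  (x/2) + (-y/8)·y' = 0,
so isolating y',
  dy/dx = -(x/2)/(-y/8) = 4x/y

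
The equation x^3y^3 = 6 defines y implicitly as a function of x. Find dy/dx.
Differentiate both sides with respect to x, treating y as y(x). By the chain rule, any term containing y contributes a factor of y' = dy/dx when we differentiate it.

Move every term to one side and write the relation as F(x, y) = 0. Term by term,
  d/dx[x^3y^3] = 3x^3y^2·y' + 3x^2y^3
  d/dx[-6] = 0

The pieces without y' make up ∂F/∂x and the coefficient of y' is ∂F/∂y:
  ∂F/∂x = 3x^2y^3,
  ∂F/∂y = 3x^3y^2.

Since d/dx[F] = ∂F/∂x + (∂F/∂y)·y' = 0, solve for y':
  (∂F/∂y)·y' = -∂F/∂x
  dy/dx = -(∂F/∂x)/(∂F/∂y) = -(3x^2y^3)/(3x^3y^2) = -y/x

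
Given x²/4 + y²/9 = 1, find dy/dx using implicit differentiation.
Apply d/dx to both sides, remembering that y depends on x. Each occurrence of y therefore brings in a y' = dy/dx via the chain rule.

With F(x, y) equal to the left-hand side minus the right, differentiate F term by term:
  d/dx[x^2/4] = x/2
  d/dx[y^2/9] = 2y·y'/9
  d/dx[-1] = 0
Adding these up, d/dx[F] = 0 becomes
  (x/2) + (2y/9)·y' = 0,
so isolating y',
  dy/dx = -(x/2)/(2y/9) = -9x/(4y)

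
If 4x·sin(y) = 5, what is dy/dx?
Differentiate the relation implicitly: treat y = y(x) and apply the chain rule, so every y-derivative picks up a y' = dy/dx factor.

With everything moved to the left-hand side, differentiate term by term:
  d/dx[4x·sin(y)] = 4x·y'·cos(y) + 4sin(y)
  d/dx[-5] = 0

Separating the contributions that come from x directly and those that come through y:
  without y':      4sin(y)
  multiplying y':  4x·cos(y)

so (4sin(y)) + (4x·cos(y))·y' = 0, and therefore
  dy/dx = -(4sin(y))/(4x·cos(y)) = -tan(y)/x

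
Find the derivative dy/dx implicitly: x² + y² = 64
Differentiate both sides with respect to x, treating y as y(x). By the chain rule, any term containing y contributes a factor of y' = dy/dx when we differentiate it.

Move every term to one side and write the relation as F(x, y) = 0. Term by term,
  d/dx[x^2] = 2x
  d/dx[y^2] = 2y·y'
  d/dx[-64] = 0

The pieces without y' make up ∂F/∂x and the coefficient of y' is ∂F/∂y:
  ∂F/∂x = 2x,
  ∂F/∂y = 2y.

Since d/dx[F] = ∂F/∂x + (∂F/∂y)·y' = 0, solve for y':
  (∂F/∂y)·y' = -∂F/∂x
  dy/dx = -(∂F/∂x)/(∂F/∂y) = -(2x)/(2y) = -x/y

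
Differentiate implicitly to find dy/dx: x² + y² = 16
Take d/dx of both sides. Since y is implicitly a function of x, the chain rule attaches a y' = dy/dx factor whenever we differentiate through y.

Set F(x, y) = (left side) − (right side), so the curve is F = 0. Differentiating each term of F:
  d/dx[x^2] = 2x
  d/dx[y^2] = 2y·y'
  d/dx[-16] = 0

Collecting, the y'-free part is the partial derivative in x and the y' coefficient is the partial derivative in y:
  ∂F/∂x = 2x
  ∂F/∂y = 2y

so d/dx[F(x, y(x))] = ∂F/∂x + (∂F/∂y)·y' = 0. Rearranging,
  dy/dx = -(∂F/∂x)/(∂F/∂y) = -(2x)/(2y) = -x/y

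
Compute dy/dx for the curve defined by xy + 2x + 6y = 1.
Differentiate both sides with respect to x, treating y as y(x). By the chain rule, any term containing y contributes a factor of y' = dy/dx when we differentiate it.

Move every term to one side and write the relation as F(x, y) = 0. Term by term,
  d/dx[xy] = x·y' + y
  d/dx[2x] = 2
  d/dx[6y] = 6·y'
  d/dx[-1] = 0

The pieces without y' make up ∂F/∂x and the coefficient of y' is ∂F/∂y:
  ∂F/∂x = y + 2,
  ∂F/∂y = x + 6.

Since d/dx[F] = ∂F/∂x + (∂F/∂y)·y' = 0, solve for y':
  (∂F/∂y)·y' = -∂F/∂x
  dy/dx = -(∂F/∂x)/(∂F/∂y) = -(y + 2)/(x + 6) = (-y - 2)/(x + 6)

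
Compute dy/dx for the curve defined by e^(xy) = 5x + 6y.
Differentiate both sides with respect to x, treating y as y(x). By the chain rule, any term containing y contributes a factor of y' = dy/dx when we differentiate it.

Move every term to one side and write the relation as F(x, y) = 0. Term by term,
  d/dx[-5x] = -5
  d/dx[-6y] = -6·y'
  d/dx[e^(xy)] = (x·y' + y)·e^(xy)

The pieces without y' make up ∂F/∂x and the coefficient of y' is ∂F/∂y:
  ∂F/∂x = y·e^(xy) - 5,
  ∂F/∂y = x·e^(xy) - 6.

Since d/dx[F] = ∂F/∂x + (∂F/∂y)·y' = 0, solve for y':
  (∂F/∂y)·y' = -∂F/∂x
  dy/dx = -(∂F/∂x)/(∂F/∂y) = -(y·e^(xy) - 5)/(x·e^(xy) - 6) = (-y·e^(xy) + 5)/(x·e^(xy) - 6)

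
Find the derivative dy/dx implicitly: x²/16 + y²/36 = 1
Differentiate both sides with respect to x, treating y as y(x). By the chain rule, any term containing y contributes a factor of y' = dy/dx when we differentiate it.

Move every term to one side and write the relation as F(x, y) = 0. Term by term,
  d/dx[x^2/16] = x/8
  d/dx[y^2/36] = y·y'/18
  d/dx[-1] = 0

The pieces without y' make up ∂F/∂x and the coefficient of y' is ∂F/∂y:
  ∂F/∂x = x/8,
  ∂F/∂y = y/18.

Since d/dx[F] = ∂F/∂x + (∂F/∂y)·y' = 0, solve for y':
  (∂F/∂y)·y' = -∂F/∂x
  dy/dx = -(∂F/∂x)/(∂F/∂y) = -(x/8)/(y/18) = -9x/(4y)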